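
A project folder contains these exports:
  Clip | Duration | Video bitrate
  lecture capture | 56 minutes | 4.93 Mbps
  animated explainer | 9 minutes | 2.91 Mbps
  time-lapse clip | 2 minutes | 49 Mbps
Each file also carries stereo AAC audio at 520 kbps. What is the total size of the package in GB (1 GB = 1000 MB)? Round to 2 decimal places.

Audio: 520 kbps = 0.520 Mbps.
lecture capture: 5.450 Mbps × 3360 s = 18312.0 Mb
animated explainer: 3.430 Mbps × 540 s = 1852.2 Mb
time-lapse clip: 49.520 Mbps × 120 s = 5942.4 Mb
Total: 26106.6 Mb = 3263.3 MB.
= 3.263 GB.

3.26 GB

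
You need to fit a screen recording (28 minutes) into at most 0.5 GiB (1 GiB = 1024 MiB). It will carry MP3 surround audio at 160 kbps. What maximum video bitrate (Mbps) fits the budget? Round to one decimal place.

Budget: 0.5 GiB = 4295.0 Mb.
28 min = 1680 s
Total bitrate budget: 4295.0 Mb / 1680 s = 2.557 Mbps.
Audio: 160 kbps = 0.160 Mbps.
Video: 2.557 − 0.160 = 2.397 Mbps.

2.4 Mbps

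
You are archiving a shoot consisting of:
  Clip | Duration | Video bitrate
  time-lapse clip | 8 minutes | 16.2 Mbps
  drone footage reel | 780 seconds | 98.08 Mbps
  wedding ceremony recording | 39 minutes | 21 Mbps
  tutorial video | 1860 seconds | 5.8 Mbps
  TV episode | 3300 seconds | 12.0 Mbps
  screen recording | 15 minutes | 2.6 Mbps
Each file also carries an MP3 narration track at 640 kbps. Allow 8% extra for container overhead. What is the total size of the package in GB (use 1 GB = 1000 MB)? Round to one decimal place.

26.0 GB

Audio: 640 kbps = 0.640 Mbps.
time-lapse clip: 16.840 Mbps × 480 s × 1.08 = 8729.9 Mb
drone footage reel: 98.720 Mbps × 780 s × 1.08 = 83161.7 Mb
wedding ceremony recording: 21.640 Mbps × 2340 s × 1.08 = 54688.6 Mb
tutorial video: 6.440 Mbps × 1860 s × 1.08 = 12936.7 Mb
TV episode: 12.640 Mbps × 3300 s × 1.08 = 45049.0 Mb
screen recording: 3.240 Mbps × 900 s × 1.08 = 3149.3 Mb
Total: 207715.1 Mb = 25964.4 MB.
= 25.96 GB.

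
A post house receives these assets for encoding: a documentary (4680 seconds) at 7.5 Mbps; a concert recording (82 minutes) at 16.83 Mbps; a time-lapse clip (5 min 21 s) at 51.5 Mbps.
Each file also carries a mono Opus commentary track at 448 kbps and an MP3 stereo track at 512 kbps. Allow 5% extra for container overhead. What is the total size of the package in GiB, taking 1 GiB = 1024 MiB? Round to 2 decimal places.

Audio total: 448 + 512 = 960 kbps = 0.960 Mbps.
documentary: 8.460 Mbps × 4680 s × 1.05 = 41572.4 Mb
concert recording: 17.790 Mbps × 4920 s × 1.05 = 91903.1 Mb
time-lapse clip: 52.460 Mbps × 321 s × 1.05 = 17681.6 Mb
Total: 151157.2 Mb = 18894.7 MB.
= 17.60 GiB.

17.60 GiB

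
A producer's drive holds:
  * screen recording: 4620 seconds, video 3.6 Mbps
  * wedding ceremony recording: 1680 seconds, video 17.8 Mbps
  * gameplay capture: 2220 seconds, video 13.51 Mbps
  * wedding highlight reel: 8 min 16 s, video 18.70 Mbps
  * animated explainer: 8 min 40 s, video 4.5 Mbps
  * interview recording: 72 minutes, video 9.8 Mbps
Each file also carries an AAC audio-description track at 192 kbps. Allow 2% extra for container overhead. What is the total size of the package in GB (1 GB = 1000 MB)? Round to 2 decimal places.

Audio: 192 kbps = 0.192 Mbps.
screen recording: 3.792 Mbps × 4620 s × 1.02 = 17869.4 Mb
wedding ceremony recording: 17.992 Mbps × 1680 s × 1.02 = 30831.1 Mb
gameplay capture: 13.702 Mbps × 2220 s × 1.02 = 31026.8 Mb
wedding highlight reel: 18.892 Mbps × 496 s × 1.02 = 9557.8 Mb
animated explainer: 4.692 Mbps × 520 s × 1.02 = 2488.6 Mb
interview recording: 9.992 Mbps × 4320 s × 1.02 = 44028.7 Mb
Total: 135802.5 Mb = 16975.3 MB.
= 16.98 GB.

16.98 GB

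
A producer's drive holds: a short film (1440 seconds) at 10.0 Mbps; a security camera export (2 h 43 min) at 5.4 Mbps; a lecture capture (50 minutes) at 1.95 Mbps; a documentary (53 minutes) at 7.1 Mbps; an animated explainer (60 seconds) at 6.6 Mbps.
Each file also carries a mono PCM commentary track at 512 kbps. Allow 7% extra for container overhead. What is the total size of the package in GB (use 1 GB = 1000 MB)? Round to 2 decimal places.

14.04 GB

Audio: 512 kbps = 0.512 Mbps.
short film: 10.512 Mbps × 1440 s × 1.07 = 16196.9 Mb
security camera export: 5.912 Mbps × 9780 s × 1.07 = 61866.7 Mb
lecture capture: 2.462 Mbps × 3000 s × 1.07 = 7903.0 Mb
documentary: 7.612 Mbps × 3180 s × 1.07 = 25900.6 Mb
animated explainer: 7.112 Mbps × 60 s × 1.07 = 456.6 Mb
Total: 112323.8 Mb = 14040.5 MB.
= 14.04 GB.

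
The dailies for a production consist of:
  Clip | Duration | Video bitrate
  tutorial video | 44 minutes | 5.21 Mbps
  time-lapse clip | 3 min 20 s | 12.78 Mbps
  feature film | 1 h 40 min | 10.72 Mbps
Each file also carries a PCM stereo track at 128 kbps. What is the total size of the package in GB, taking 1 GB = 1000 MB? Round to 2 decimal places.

Audio: 128 kbps = 0.128 Mbps.
tutorial video: 5.338 Mbps × 2640 s = 14092.3 Mb
time-lapse clip: 12.908 Mbps × 200 s = 2581.6 Mb
feature film: 10.848 Mbps × 6000 s = 65088.0 Mb
Total: 81761.9 Mb = 10220.2 MB.
= 10.22 GB.

10.22 GB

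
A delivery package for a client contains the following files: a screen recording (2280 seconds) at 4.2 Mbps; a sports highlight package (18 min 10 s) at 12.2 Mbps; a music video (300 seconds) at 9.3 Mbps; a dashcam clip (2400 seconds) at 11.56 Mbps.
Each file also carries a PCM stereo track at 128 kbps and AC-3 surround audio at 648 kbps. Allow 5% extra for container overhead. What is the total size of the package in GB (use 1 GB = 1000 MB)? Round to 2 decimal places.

7.63 GB

Audio total: 128 + 648 = 776 kbps = 0.776 Mbps.
screen recording: 4.976 Mbps × 2280 s × 1.05 = 11912.5 Mb
sports highlight package: 12.976 Mbps × 1090 s × 1.05 = 14851.0 Mb
music video: 10.076 Mbps × 300 s × 1.05 = 3173.9 Mb
dashcam clip: 12.336 Mbps × 2400 s × 1.05 = 31086.7 Mb
Total: 61024.2 Mb = 7628.0 MB.
= 7.628 GB.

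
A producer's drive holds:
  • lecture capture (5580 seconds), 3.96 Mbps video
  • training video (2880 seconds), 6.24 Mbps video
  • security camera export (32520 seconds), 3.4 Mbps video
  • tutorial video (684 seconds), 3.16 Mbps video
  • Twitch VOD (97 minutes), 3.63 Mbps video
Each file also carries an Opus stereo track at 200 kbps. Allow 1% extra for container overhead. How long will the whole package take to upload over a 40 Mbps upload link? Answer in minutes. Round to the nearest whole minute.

77 minutes

Audio: 200 kbps = 0.200 Mbps.
lecture capture: 4.160 Mbps × 5580 s × 1.01 = 23444.9 Mb
training video: 6.440 Mbps × 2880 s × 1.01 = 18732.7 Mb
security camera export: 3.600 Mbps × 32520 s × 1.01 = 118242.7 Mb
tutorial video: 3.360 Mbps × 684 s × 1.01 = 2321.2 Mb
Twitch VOD: 3.830 Mbps × 5820 s × 1.01 = 22513.5 Mb
Total: 185255.0 Mb = 23156.9 MB.
At 40 Mbps: 185255.0 / 40 = 4631 s ≈ 77.2 minutes.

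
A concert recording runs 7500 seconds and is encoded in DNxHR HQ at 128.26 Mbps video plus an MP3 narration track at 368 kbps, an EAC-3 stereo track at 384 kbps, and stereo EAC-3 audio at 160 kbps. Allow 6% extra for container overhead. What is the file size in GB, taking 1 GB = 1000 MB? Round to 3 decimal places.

128.365 GB

Audio total: 368 + 384 + 160 = 912 kbps = 0.912 Mbps.
Total bitrate: 128.26 + 0.912 = 129.172 Mbps.
Stream data: 129.172 Mbps × 7500 s = 968790.0 Mb.
With 6% container overhead: ×1.06.
1,026,917 Mb ÷ 8 = 128,365 MB → 128.4 GB.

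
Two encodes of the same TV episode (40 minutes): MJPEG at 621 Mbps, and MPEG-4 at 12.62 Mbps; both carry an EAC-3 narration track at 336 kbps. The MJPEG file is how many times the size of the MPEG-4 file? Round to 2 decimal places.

47.96

40 min = 2400 s
Audio: 336 kbps = 0.336 Mbps.
MJPEG: 621.336 Mbps × 2400 s = 1491206.4 Mb = 173.599 GiB.
MPEG-4: 12.956 Mbps × 2400 s = 31094.4 Mb = 3.620 GiB.
Ratio: 173.599 / 3.620 = 47.957.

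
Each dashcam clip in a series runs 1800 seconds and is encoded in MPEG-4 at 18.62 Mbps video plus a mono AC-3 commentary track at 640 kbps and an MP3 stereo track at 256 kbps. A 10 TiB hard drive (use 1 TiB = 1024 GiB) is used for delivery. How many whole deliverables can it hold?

2503

Audio total: 640 + 256 = 896 kbps = 0.896 Mbps.
Total bitrate: 19.516 Mbps.
Per item: 19.516 Mbps × 1800 s = 35,129 Mb = 4,391 MB.
Capacity: 10 TiB = 87,960,930 Mb; 2503.95 items → 2503 complete.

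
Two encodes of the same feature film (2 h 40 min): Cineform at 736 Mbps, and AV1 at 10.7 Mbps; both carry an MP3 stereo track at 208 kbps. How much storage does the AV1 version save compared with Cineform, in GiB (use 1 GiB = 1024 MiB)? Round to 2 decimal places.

810.59 GiB

2 h 40 min = 160 min = 9600 s
Audio: 208 kbps = 0.208 Mbps.
Cineform: 736.208 Mbps × 9600 s = 7067596.8 Mb = 822.777 GiB.
AV1: 10.908 Mbps × 9600 s = 104716.8 Mb = 12.191 GiB.
Saving: 822.777 − 12.191 = 810.586 GiB.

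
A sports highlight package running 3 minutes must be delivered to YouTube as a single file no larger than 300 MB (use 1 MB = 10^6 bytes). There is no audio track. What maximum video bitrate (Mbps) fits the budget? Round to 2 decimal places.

13.33 Mbps

Budget: 300 MB = 2400.0 Mb.
3 min = 180 s
Total bitrate budget: 2400.0 Mb / 180 s = 13.333 Mbps.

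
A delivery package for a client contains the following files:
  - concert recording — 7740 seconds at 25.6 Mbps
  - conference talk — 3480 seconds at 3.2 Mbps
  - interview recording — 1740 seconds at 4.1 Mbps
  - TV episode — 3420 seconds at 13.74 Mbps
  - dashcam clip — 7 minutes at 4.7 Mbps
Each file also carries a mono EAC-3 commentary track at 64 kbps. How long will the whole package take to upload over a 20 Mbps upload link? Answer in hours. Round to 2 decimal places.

3.70 hours

Audio: 64 kbps = 0.064 Mbps.
concert recording: 25.664 Mbps × 7740 s = 198639.4 Mb
conference talk: 3.264 Mbps × 3480 s = 11358.7 Mb
interview recording: 4.164 Mbps × 1740 s = 7245.4 Mb
TV episode: 13.804 Mbps × 3420 s = 47209.7 Mb
dashcam clip: 4.764 Mbps × 420 s = 2000.9 Mb
Total: 266454.0 Mb = 33306.8 MB.
At 20 Mbps: 266454.0 / 20 = 13323 s ≈ 3.7 hours.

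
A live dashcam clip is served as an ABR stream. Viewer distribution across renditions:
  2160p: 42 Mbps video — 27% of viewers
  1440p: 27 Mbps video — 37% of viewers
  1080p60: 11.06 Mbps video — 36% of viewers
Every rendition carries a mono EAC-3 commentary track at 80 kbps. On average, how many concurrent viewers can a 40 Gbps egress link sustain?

1575

Audio: 80 kbps = 0.080 Mbps.
Average per-viewer bitrate: 0.27×42.080 + 0.37×27.080 + 0.36×11.140 = 25.392 Mbps.
40 Gbps = 40,000 Mbps; 40,000 / 25.392 = 1575.32 → 1575.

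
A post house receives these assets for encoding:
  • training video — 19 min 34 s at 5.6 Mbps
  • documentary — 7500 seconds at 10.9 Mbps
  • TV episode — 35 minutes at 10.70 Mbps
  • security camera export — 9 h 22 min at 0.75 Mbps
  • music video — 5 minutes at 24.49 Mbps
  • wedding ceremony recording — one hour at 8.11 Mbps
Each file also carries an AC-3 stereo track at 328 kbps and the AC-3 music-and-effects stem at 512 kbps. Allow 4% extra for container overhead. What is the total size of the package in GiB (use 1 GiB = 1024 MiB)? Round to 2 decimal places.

Audio total: 328 + 512 = 840 kbps = 0.840 Mbps.
training video: 6.440 Mbps × 1174 s × 1.04 = 7863.0 Mb
documentary: 11.740 Mbps × 7500 s × 1.04 = 91572.0 Mb
TV episode: 11.540 Mbps × 2100 s × 1.04 = 25203.4 Mb
security camera export: 1.590 Mbps × 33720 s × 1.04 = 55759.4 Mb
music video: 25.330 Mbps × 300 s × 1.04 = 7903.0 Mb
wedding ceremony recording: 8.950 Mbps × 3600 s × 1.04 = 33508.8 Mb
Total: 221809.5 Mb = 27726.2 MB.
= 25.82 GiB.

25.82 GiB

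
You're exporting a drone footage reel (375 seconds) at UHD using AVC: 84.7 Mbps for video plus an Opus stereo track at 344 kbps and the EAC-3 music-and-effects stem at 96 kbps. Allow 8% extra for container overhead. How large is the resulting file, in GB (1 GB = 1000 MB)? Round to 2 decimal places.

4.31 GB

Audio total: 344 + 96 = 440 kbps = 0.440 Mbps.
Total bitrate: 84.7 + 0.440 = 85.140 Mbps.
Stream data: 85.140 Mbps × 375 s = 31927.5 Mb.
With 8% container overhead: ×1.08.
34,482 Mb ÷ 8 = 4,310 MB → 4.310 GB.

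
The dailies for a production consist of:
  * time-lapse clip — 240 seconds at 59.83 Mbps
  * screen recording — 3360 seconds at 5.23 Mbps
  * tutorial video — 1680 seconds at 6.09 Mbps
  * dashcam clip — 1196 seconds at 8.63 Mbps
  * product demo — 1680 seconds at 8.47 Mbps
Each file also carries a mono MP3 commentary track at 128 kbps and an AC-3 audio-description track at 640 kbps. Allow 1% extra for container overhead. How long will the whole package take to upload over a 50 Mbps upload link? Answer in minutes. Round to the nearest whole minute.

Audio total: 128 + 640 = 768 kbps = 0.768 Mbps.
time-lapse clip: 60.598 Mbps × 240 s × 1.01 = 14689.0 Mb
screen recording: 5.998 Mbps × 3360 s × 1.01 = 20354.8 Mb
tutorial video: 6.858 Mbps × 1680 s × 1.01 = 11636.7 Mb
dashcam clip: 9.398 Mbps × 1196 s × 1.01 = 11352.4 Mb
product demo: 9.238 Mbps × 1680 s × 1.01 = 15675.0 Mb
Total: 73707.9 Mb = 9213.5 MB.
At 50 Mbps: 73707.9 / 50 = 1474 s ≈ 24.6 minutes.

25 minutes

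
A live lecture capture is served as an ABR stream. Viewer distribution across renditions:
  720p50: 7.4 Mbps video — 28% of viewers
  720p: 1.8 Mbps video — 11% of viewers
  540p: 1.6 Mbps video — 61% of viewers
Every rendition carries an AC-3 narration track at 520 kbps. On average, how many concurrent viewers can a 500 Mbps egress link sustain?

Audio: 520 kbps = 0.520 Mbps.
Average per-viewer bitrate: 0.28×7.920 + 0.11×2.320 + 0.61×2.120 = 3.766 Mbps.
500 Mbps = 500.0 Mbps; 500.0 / 3.766 = 132.77 → 132.

132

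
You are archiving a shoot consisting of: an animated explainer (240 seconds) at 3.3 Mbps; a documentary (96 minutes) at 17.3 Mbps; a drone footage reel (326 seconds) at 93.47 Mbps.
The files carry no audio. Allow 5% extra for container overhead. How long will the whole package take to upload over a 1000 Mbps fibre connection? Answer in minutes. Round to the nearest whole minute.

animated explainer: 3.300 Mbps × 240 s × 1.05 = 831.6 Mb
documentary: 17.300 Mbps × 5760 s × 1.05 = 104630.4 Mb
drone footage reel: 93.470 Mbps × 326 s × 1.05 = 31994.8 Mb
Total: 137456.8 Mb = 17182.1 MB.
At 1000 Mbps: 137456.8 / 1000 = 137 s ≈ 2.29 minutes.

2 minutes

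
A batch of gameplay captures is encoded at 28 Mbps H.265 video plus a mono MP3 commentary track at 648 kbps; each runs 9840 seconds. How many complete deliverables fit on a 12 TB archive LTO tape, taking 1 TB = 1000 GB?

340

Audio: 648 kbps = 0.648 Mbps.
Total bitrate: 28.648 Mbps.
Per item: 28.648 Mbps × 9840 s = 281,896 Mb = 35,237 MB.
Capacity: 12 TB = 96,000,000 Mb; 340.55 items → 340 complete.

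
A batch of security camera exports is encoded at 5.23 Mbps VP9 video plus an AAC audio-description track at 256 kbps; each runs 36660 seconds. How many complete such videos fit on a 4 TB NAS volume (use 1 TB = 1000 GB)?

Audio: 256 kbps = 0.256 Mbps.
Total bitrate: 5.486 Mbps.
Per item: 5.486 Mbps × 36660 s = 201,117 Mb = 25,140 MB.
Capacity: 4 TB = 32,000,000 Mb; 159.11 items → 159 complete.

159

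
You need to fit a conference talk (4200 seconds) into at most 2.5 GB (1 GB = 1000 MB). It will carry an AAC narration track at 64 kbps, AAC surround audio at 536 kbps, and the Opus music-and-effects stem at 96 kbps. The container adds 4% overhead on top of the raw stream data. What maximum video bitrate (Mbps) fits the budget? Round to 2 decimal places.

Budget: 2.5 GB = 20000.0 Mb.
Stream payload after overhead: 20000.0 / 1.04 = 19230.8 Mb.
Total bitrate budget: 19230.8 Mb / 4200 s = 4.579 Mbps.
Audio total: 64 + 536 + 96 = 696 kbps = 0.696 Mbps.
Video: 4.579 − 0.696 = 3.883 Mbps.

3.88 Mbps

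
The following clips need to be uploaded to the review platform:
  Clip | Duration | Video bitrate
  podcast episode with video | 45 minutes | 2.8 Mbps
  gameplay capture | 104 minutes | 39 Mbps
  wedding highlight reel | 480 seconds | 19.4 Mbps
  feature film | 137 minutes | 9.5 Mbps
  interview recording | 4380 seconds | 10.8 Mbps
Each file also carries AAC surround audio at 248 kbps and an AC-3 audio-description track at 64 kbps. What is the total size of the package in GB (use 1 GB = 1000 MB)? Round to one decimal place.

Audio total: 248 + 64 = 312 kbps = 0.312 Mbps.
podcast episode with video: 3.112 Mbps × 2700 s = 8402.4 Mb
gameplay capture: 39.312 Mbps × 6240 s = 245306.9 Mb
wedding highlight reel: 19.712 Mbps × 480 s = 9461.8 Mb
feature film: 9.812 Mbps × 8220 s = 80654.6 Mb
interview recording: 11.112 Mbps × 4380 s = 48670.6 Mb
Total: 392496.2 Mb = 49062.0 MB.
= 49.06 GB.

49.1 GB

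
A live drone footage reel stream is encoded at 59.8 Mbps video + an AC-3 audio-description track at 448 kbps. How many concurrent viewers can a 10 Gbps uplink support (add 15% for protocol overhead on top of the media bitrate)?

144

Audio: 448 kbps = 0.448 Mbps.
Per-viewer media rate: 60.248 Mbps.
On the wire with 15% overhead: 69.285 Mbps.
10 Gbps = 10,000 Mbps; 10,000 / 69.285 = 144.33 → 144 viewers.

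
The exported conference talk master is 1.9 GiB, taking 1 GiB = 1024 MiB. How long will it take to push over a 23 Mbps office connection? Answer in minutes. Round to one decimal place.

11.8 minutes

File: 1.9 GiB = 16320.9 Mb.
At 23 Mbps: 16320.9 / 23 = 709.6 s ≈ 11.8 minutes.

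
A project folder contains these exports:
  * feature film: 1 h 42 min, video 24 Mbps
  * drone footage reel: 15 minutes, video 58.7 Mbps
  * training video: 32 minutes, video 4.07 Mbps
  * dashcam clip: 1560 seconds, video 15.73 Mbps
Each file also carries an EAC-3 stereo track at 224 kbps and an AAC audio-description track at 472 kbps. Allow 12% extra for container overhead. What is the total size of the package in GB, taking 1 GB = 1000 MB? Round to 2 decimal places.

Audio total: 224 + 472 = 696 kbps = 0.696 Mbps.
feature film: 24.696 Mbps × 6120 s × 1.12 = 169276.3 Mb
drone footage reel: 59.396 Mbps × 900 s × 1.12 = 59871.2 Mb
training video: 4.766 Mbps × 1920 s × 1.12 = 10248.8 Mb
dashcam clip: 16.426 Mbps × 1560 s × 1.12 = 28699.5 Mb
Total: 268095.7 Mb = 33512.0 MB.
= 33.51 GB.

33.51 GB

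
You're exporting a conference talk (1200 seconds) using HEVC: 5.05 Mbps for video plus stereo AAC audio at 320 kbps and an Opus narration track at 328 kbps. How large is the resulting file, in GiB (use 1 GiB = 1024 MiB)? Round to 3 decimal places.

Audio total: 320 + 328 = 648 kbps = 0.648 Mbps.
Total bitrate: 5.05 + 0.648 = 5.698 Mbps.
Stream data: 5.698 Mbps × 1200 s = 6837.6 Mb.
6,838 Mb = 854,700,000 bytes ÷ 1,073,741,824 = 0.796 GiB.

0.796 GiB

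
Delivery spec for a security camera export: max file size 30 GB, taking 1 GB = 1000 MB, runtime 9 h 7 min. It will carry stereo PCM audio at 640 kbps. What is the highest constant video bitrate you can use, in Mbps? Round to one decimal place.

6.7 Mbps

Budget: 30 GB = 240000.0 Mb.
9 h 7 min = 547 min = 32820 s
Total bitrate budget: 240000.0 Mb / 32820 s = 7.313 Mbps.
Audio: 640 kbps = 0.640 Mbps.
Video: 7.313 − 0.640 = 6.673 Mbps.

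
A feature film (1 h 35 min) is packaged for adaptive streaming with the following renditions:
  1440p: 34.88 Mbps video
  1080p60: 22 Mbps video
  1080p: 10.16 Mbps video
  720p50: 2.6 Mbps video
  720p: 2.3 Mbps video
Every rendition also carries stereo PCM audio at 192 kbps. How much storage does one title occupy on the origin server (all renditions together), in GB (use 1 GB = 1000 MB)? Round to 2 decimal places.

1 h 35 min = 95 min = 5700 s
Audio: 192 kbps = 0.192 Mbps.
Sum of rendition bitrates: (34.88+0.192) + (22+0.192) + (10.16+0.192) + (2.6+0.192) + (2.3+0.192) = 72.900 Mbps.
× 5700 s = 415,530 Mb = 51,941 MB = 51.94 GB.

51.94 GB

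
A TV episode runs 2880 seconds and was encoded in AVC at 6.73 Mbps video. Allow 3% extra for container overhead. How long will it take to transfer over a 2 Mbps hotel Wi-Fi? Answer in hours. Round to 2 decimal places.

2.77 hours

File: 6.730 Mbps × 2880 s = 19382.4 Mb.
With 3% container overhead: ×1.03. → 19963.9 Mb.
At 2 Mbps: 19963.9 / 2 = 9981.9 s ≈ 2.77 hours.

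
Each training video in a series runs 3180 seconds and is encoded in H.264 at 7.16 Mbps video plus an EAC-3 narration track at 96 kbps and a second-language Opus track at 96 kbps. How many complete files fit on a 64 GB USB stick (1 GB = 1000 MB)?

Audio total: 96 + 96 = 192 kbps = 0.192 Mbps.
Total bitrate: 7.352 Mbps.
Per item: 7.352 Mbps × 3180 s = 23,379 Mb = 2,922 MB.
Capacity: 64 GB = 512,000 Mb; 21.90 items → 21 complete.

21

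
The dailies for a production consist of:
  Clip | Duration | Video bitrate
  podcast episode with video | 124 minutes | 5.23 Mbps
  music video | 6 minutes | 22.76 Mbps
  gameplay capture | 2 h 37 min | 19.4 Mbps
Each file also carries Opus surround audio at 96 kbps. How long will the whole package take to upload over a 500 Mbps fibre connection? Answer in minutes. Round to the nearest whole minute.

8 minutes

Audio: 96 kbps = 0.096 Mbps.
podcast episode with video: 5.326 Mbps × 7440 s = 39625.4 Mb
music video: 22.856 Mbps × 360 s = 8228.2 Mb
gameplay capture: 19.496 Mbps × 9420 s = 183652.3 Mb
Total: 231505.9 Mb = 28938.2 MB.
At 500 Mbps: 231505.9 / 500 = 463 s ≈ 7.72 minutes.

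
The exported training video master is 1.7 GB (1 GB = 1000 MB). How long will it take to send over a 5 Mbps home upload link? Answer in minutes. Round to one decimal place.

45.3 minutes

File: 1.7 GB = 13600.0 Mb.
At 5 Mbps: 13600.0 / 5 = 2720.0 s ≈ 45.3 minutes.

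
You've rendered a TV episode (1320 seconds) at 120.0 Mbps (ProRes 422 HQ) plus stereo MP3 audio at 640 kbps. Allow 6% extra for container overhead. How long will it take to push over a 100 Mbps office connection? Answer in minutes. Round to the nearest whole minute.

28 minutes

Audio: 640 kbps = 0.640 Mbps.
Total bitrate: 120.640 Mbps.
File: 120.640 Mbps × 1320 s = 159244.8 Mb.
With 6% container overhead: ×1.06. → 168799.5 Mb.
At 100 Mbps: 168799.5 / 100 = 1688.0 s ≈ 28.1 minutes.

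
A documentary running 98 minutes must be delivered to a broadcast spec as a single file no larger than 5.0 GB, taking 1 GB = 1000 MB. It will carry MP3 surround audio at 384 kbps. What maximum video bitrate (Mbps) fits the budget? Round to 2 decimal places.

Budget: 5.0 GB = 40000.0 Mb.
98 min = 5880 s
Total bitrate budget: 40000.0 Mb / 5880 s = 6.803 Mbps.
Audio: 384 kbps = 0.384 Mbps.
Video: 6.803 − 0.384 = 6.419 Mbps.

6.42 Mbps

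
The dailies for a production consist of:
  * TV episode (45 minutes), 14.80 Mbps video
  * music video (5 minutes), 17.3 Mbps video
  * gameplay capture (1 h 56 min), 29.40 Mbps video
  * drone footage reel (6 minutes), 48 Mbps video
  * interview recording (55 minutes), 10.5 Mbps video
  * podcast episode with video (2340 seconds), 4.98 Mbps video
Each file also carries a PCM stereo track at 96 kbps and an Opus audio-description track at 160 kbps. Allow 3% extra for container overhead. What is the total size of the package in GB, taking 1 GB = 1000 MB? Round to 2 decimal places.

40.87 GB

Audio total: 96 + 160 = 256 kbps = 0.256 Mbps.
TV episode: 15.056 Mbps × 2700 s × 1.03 = 41870.7 Mb
music video: 17.556 Mbps × 300 s × 1.03 = 5424.8 Mb
gameplay capture: 29.656 Mbps × 6960 s × 1.03 = 212597.9 Mb
drone footage reel: 48.256 Mbps × 360 s × 1.03 = 17893.3 Mb
interview recording: 10.756 Mbps × 3300 s × 1.03 = 36559.6 Mb
podcast episode with video: 5.236 Mbps × 2340 s × 1.03 = 12619.8 Mb
Total: 326966.2 Mb = 40870.8 MB.
= 40.87 GB.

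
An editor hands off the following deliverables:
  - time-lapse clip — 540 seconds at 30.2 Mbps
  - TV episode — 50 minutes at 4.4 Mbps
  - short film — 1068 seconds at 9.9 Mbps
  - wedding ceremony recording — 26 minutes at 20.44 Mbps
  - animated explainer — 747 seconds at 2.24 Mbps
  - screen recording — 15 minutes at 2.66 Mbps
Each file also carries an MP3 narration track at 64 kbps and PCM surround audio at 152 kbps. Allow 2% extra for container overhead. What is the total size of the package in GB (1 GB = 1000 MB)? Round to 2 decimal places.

Audio total: 64 + 152 = 216 kbps = 0.216 Mbps.
time-lapse clip: 30.416 Mbps × 540 s × 1.02 = 16753.1 Mb
TV episode: 4.616 Mbps × 3000 s × 1.02 = 14125.0 Mb
short film: 10.116 Mbps × 1068 s × 1.02 = 11020.0 Mb
wedding ceremony recording: 20.656 Mbps × 1560 s × 1.02 = 32867.8 Mb
animated explainer: 2.456 Mbps × 747 s × 1.02 = 1871.3 Mb
screen recording: 2.876 Mbps × 900 s × 1.02 = 2640.2 Mb
Total: 79277.4 Mb = 9909.7 MB.
= 9.910 GB.

9.91 GB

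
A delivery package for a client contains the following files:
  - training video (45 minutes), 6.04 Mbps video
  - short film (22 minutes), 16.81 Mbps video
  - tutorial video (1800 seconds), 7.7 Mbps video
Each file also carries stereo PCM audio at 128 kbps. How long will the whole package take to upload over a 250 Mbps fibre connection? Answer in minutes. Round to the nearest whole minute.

Audio: 128 kbps = 0.128 Mbps.
training video: 6.168 Mbps × 2700 s = 16653.6 Mb
short film: 16.938 Mbps × 1320 s = 22358.2 Mb
tutorial video: 7.828 Mbps × 1800 s = 14090.4 Mb
Total: 53102.2 Mb = 6637.8 MB.
At 250 Mbps: 53102.2 / 250 = 212 s ≈ 3.54 minutes.

4 minutes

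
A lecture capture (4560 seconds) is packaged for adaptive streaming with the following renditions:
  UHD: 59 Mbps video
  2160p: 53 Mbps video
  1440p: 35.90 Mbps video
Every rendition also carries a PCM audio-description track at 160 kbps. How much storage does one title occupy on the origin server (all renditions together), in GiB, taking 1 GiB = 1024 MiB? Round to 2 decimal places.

Audio: 160 kbps = 0.160 Mbps.
Sum of rendition bitrates: (59+0.160) + (53+0.160) + (35.90+0.160) = 148.380 Mbps.
× 4560 s = 676,613 Mb = 84,577 MB = 78.77 GiB.

78.77 GiB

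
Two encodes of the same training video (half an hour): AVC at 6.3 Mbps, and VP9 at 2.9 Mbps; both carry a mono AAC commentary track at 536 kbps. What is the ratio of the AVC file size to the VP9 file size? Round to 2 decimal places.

1.99

30 min = 1800 s
Audio: 536 kbps = 0.536 Mbps.
AVC: 6.836 Mbps × 1800 s = 12304.8 Mb = 1.432 GiB.
VP9: 3.436 Mbps × 1800 s = 6184.8 Mb = 0.720 GiB.
Ratio: 1.432 / 0.720 = 1.990.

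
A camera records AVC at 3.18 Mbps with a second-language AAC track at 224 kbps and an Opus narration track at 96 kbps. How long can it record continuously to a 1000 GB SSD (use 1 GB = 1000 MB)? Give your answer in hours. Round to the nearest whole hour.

Audio total: 224 + 96 = 320 kbps = 0.320 Mbps.
Total bitrate: 3.18 + 0.320 = 3.500 Mbps.
Capacity: 1000 GB = 8,000,000 Mb.
Recording time: 8,000,000 / 3.500 = 2,285,714 s ≈ 635 hours.

635 hours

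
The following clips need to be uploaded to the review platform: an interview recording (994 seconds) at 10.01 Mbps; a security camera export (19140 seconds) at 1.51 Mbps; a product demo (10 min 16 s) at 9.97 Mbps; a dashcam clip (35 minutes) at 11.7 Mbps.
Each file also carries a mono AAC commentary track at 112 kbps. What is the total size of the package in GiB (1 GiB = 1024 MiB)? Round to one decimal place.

Audio: 112 kbps = 0.112 Mbps.
interview recording: 10.122 Mbps × 994 s = 10061.3 Mb
security camera export: 1.622 Mbps × 19140 s = 31045.1 Mb
product demo: 10.082 Mbps × 616 s = 6210.5 Mb
dashcam clip: 11.812 Mbps × 2100 s = 24805.2 Mb
Total: 72122.1 Mb = 9015.3 MB.
= 8.396 GiB.

8.4 GiB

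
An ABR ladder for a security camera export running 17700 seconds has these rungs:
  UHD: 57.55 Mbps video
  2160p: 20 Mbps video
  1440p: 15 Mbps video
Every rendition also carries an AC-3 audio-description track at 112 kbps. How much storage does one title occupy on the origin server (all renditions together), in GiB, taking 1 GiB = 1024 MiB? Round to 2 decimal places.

Audio: 112 kbps = 0.112 Mbps.
Sum of rendition bitrates: (57.55+0.112) + (20+0.112) + (15+0.112) = 92.886 Mbps.
× 17700 s = 1,644,082 Mb = 205,510 MB = 191.4 GiB.

191.40 GiB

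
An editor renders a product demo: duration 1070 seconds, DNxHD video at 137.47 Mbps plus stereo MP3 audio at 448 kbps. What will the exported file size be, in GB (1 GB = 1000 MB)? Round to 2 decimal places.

Audio: 448 kbps = 0.448 Mbps.
Total bitrate: 137.47 + 0.448 = 137.918 Mbps.
Stream data: 137.918 Mbps × 1070 s = 147572.3 Mb.
147,572 Mb ÷ 8 = 18,447 MB → 18.45 GB.

18.45 GB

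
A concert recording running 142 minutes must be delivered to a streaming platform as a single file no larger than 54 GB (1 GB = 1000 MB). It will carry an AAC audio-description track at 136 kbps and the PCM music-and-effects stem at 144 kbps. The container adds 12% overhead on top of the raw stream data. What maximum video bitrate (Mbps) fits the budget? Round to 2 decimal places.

44.99 Mbps

Budget: 54 GB = 432000.0 Mb.
Stream payload after overhead: 432000.0 / 1.12 = 385714.3 Mb.
142 min = 8520 s
Total bitrate budget: 385714.3 Mb / 8520 s = 45.272 Mbps.
Audio total: 136 + 144 = 280 kbps = 0.280 Mbps.
Video: 45.272 − 0.280 = 44.992 Mbps.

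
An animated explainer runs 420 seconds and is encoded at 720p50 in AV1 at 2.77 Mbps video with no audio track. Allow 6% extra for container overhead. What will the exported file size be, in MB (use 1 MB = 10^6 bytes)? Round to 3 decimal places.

154.151 MB

Total bitrate: 2.77 Mbps.
Stream data: 2.770 Mbps × 420 s = 1163.4 Mb.
With 6% container overhead: ×1.06.
1,233 Mb ÷ 8 = 154.2 MB → 154.2 MB.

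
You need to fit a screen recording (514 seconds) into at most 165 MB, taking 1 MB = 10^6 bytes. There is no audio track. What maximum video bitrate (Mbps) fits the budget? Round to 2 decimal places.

2.57 Mbps

Budget: 165 MB = 1320.0 Mb.
Total bitrate budget: 1320.0 Mb / 514 s = 2.568 Mbps.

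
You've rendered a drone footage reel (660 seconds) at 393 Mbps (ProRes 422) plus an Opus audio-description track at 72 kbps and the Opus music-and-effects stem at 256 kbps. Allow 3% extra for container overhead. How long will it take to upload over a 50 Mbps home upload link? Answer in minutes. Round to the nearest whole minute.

Audio total: 72 + 256 = 328 kbps = 0.328 Mbps.
Total bitrate: 393.328 Mbps.
File: 393.328 Mbps × 660 s = 259596.5 Mb.
With 3% container overhead: ×1.03. → 267384.4 Mb.
At 50 Mbps: 267384.4 / 50 = 5347.7 s ≈ 89.1 minutes.

89 minutes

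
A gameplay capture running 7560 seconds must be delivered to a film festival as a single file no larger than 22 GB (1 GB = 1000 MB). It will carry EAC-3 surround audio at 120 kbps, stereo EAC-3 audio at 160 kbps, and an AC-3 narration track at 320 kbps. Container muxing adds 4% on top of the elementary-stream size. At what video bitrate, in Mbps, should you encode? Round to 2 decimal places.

21.79 Mbps

Budget: 22 GB = 176000.0 Mb.
Stream payload after overhead: 176000.0 / 1.04 = 169230.8 Mb.
Total bitrate budget: 169230.8 Mb / 7560 s = 22.385 Mbps.
Audio total: 120 + 160 + 320 = 600 kbps = 0.600 Mbps.
Video: 22.385 − 0.600 = 21.785 Mbps.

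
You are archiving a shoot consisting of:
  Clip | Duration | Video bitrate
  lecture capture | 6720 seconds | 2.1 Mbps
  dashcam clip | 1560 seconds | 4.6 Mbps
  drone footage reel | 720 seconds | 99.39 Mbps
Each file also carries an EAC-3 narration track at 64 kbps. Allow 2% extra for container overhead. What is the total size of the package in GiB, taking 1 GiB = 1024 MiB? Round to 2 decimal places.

Audio: 64 kbps = 0.064 Mbps.
lecture capture: 2.164 Mbps × 6720 s × 1.02 = 14832.9 Mb
dashcam clip: 4.664 Mbps × 1560 s × 1.02 = 7421.4 Mb
drone footage reel: 99.454 Mbps × 720 s × 1.02 = 73039.0 Mb
Total: 95293.3 Mb = 11911.7 MB.
= 11.09 GiB.

11.09 GiB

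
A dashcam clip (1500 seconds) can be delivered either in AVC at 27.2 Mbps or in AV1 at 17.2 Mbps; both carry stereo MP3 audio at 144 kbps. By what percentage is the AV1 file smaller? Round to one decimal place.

36.6%

Audio: 144 kbps = 0.144 Mbps.
AVC: 27.344 Mbps × 1500 s = 41016.0 Mb = 5.127 GB.
AV1: 17.344 Mbps × 1500 s = 26016.0 Mb = 3.252 GB.
Reduction: (1 − 3.252/5.127) × 100 = 36.57%.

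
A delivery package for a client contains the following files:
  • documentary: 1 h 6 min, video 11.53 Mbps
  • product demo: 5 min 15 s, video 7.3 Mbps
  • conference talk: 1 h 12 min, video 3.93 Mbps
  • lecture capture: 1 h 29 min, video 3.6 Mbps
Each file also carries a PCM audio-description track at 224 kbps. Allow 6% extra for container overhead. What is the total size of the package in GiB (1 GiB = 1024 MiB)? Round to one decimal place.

Audio: 224 kbps = 0.224 Mbps.
documentary: 11.754 Mbps × 3960 s × 1.06 = 49338.6 Mb
product demo: 7.524 Mbps × 315 s × 1.06 = 2512.3 Mb
conference talk: 4.154 Mbps × 4320 s × 1.06 = 19022.0 Mb
lecture capture: 3.824 Mbps × 5340 s × 1.06 = 21645.4 Mb
Total: 92518.2 Mb = 11564.8 MB.
= 10.77 GiB.

10.8 GiB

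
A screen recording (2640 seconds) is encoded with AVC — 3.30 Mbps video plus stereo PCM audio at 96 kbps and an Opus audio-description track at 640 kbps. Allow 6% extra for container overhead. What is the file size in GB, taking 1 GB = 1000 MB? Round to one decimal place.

1.4 GB

Audio total: 96 + 640 = 736 kbps = 0.736 Mbps.
Total bitrate: 3.30 + 0.736 = 4.036 Mbps.
Stream data: 4.036 Mbps × 2640 s = 10655.0 Mb.
With 6% container overhead: ×1.06.
11,294 Mb ÷ 8 = 1,412 MB → 1.412 GB.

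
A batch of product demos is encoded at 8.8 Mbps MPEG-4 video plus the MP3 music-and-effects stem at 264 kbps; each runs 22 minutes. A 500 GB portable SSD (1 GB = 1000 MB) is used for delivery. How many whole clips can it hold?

334

22 min = 1320 s
Audio: 264 kbps = 0.264 Mbps.
Total bitrate: 9.064 Mbps.
Per item: 9.064 Mbps × 1320 s = 11,964 Mb = 1,496 MB.
Capacity: 500 GB = 4,000,000 Mb; 334.32 items → 334 complete.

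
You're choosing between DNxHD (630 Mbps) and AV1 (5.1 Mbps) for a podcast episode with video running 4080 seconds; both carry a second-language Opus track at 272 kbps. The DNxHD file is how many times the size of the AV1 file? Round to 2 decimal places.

117.33

Audio: 272 kbps = 0.272 Mbps.
DNxHD: 630.272 Mbps × 4080 s = 2571509.8 Mb = 321.439 GB.
AV1: 5.372 Mbps × 4080 s = 21917.8 Mb = 2.740 GB.
Ratio: 321.439 / 2.740 = 117.325.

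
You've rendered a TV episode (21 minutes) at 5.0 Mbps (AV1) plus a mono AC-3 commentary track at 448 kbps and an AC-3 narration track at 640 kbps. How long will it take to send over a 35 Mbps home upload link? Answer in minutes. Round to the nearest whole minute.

4 minutes

21 min = 1260 s
Audio total: 448 + 640 = 1088 kbps = 1.088 Mbps.
Total bitrate: 6.088 Mbps.
File: 6.088 Mbps × 1260 s = 7670.9 Mb.
At 35 Mbps: 7670.9 / 35 = 219.2 s ≈ 3.65 minutes.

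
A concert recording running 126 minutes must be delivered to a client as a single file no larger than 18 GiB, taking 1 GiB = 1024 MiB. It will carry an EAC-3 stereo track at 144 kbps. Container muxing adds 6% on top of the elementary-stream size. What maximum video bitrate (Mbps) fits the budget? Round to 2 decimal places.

Budget: 18 GiB = 154618.8 Mb.
Stream payload after overhead: 154618.8 / 1.06 = 145866.8 Mb.
126 min = 7560 s
Total bitrate budget: 145866.8 Mb / 7560 s = 19.295 Mbps.
Audio: 144 kbps = 0.144 Mbps.
Video: 19.295 − 0.144 = 19.151 Mbps.

19.15 Mbps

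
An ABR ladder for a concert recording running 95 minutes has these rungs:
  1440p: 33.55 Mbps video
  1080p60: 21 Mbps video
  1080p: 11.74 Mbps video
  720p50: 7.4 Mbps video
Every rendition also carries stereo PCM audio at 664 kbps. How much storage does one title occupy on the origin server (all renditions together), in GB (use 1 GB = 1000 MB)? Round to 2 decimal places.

95 min = 5700 s
Audio: 664 kbps = 0.664 Mbps.
Sum of rendition bitrates: (33.55+0.664) + (21+0.664) + (11.74+0.664) + (7.4+0.664) = 76.346 Mbps.
× 5700 s = 435,172 Mb = 54,397 MB = 54.40 GB.

54.40 GB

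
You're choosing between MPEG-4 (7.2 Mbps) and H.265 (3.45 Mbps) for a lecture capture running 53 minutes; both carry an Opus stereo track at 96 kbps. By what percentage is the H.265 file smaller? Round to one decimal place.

51.4%

53 min = 3180 s
Audio: 96 kbps = 0.096 Mbps.
MPEG-4: 7.296 Mbps × 3180 s = 23201.3 Mb = 2.900 GB.
H.265: 3.546 Mbps × 3180 s = 11276.3 Mb = 1.410 GB.
Reduction: (1 − 1.410/2.900) × 100 = 51.40%.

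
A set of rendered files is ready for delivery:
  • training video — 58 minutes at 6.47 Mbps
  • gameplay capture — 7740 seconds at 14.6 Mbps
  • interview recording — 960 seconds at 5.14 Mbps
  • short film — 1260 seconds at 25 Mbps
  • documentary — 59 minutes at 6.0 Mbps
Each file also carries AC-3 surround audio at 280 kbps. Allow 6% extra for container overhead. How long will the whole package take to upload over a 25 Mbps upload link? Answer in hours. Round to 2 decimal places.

2.33 hours

Audio: 280 kbps = 0.280 Mbps.
training video: 6.750 Mbps × 3480 s × 1.06 = 24899.4 Mb
gameplay capture: 14.880 Mbps × 7740 s × 1.06 = 122081.5 Mb
interview recording: 5.420 Mbps × 960 s × 1.06 = 5515.4 Mb
short film: 25.280 Mbps × 1260 s × 1.06 = 33764.0 Mb
documentary: 6.280 Mbps × 3540 s × 1.06 = 23565.1 Mb
Total: 209825.3 Mb = 26228.2 MB.
At 25 Mbps: 209825.3 / 25 = 8393 s ≈ 2.33 hours.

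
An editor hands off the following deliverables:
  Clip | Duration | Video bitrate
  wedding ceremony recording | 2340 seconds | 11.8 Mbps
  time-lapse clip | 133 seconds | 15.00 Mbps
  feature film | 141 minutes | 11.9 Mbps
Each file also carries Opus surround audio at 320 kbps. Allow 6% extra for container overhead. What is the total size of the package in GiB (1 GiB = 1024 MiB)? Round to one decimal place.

Audio: 320 kbps = 0.320 Mbps.
wedding ceremony recording: 12.120 Mbps × 2340 s × 1.06 = 30062.4 Mb
time-lapse clip: 15.320 Mbps × 133 s × 1.06 = 2159.8 Mb
feature film: 12.220 Mbps × 8460 s × 1.06 = 109584.1 Mb
Total: 141806.3 Mb = 17725.8 MB.
= 16.51 GiB.

16.5 GiB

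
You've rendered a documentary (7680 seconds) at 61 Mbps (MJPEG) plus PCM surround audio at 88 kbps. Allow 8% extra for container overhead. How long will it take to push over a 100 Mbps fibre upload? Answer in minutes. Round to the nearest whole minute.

Audio: 88 kbps = 0.088 Mbps.
Total bitrate: 61.088 Mbps.
File: 61.088 Mbps × 7680 s = 469155.8 Mb.
With 8% container overhead: ×1.08. → 506688.3 Mb.
At 100 Mbps: 506688.3 / 100 = 5066.9 s ≈ 84.4 minutes.

84 minutes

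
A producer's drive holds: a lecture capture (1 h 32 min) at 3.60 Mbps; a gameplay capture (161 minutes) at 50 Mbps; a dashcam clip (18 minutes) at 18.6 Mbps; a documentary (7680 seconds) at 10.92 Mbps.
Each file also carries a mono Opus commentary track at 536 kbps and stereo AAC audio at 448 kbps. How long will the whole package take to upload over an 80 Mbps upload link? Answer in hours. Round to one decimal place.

2.2 hours

Audio total: 536 + 448 = 984 kbps = 0.984 Mbps.
lecture capture: 4.584 Mbps × 5520 s = 25303.7 Mb
gameplay capture: 50.984 Mbps × 9660 s = 492505.4 Mb
dashcam clip: 19.584 Mbps × 1080 s = 21150.7 Mb
documentary: 11.904 Mbps × 7680 s = 91422.7 Mb
Total: 630382.6 Mb = 78797.8 MB.
At 80 Mbps: 630382.6 / 80 = 7880 s ≈ 2.19 hours.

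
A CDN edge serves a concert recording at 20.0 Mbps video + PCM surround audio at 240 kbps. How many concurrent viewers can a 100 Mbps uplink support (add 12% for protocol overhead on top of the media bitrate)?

4

Audio: 240 kbps = 0.240 Mbps.
Per-viewer media rate: 20.240 Mbps.
On the wire with 12% overhead: 22.669 Mbps.
100 Mbps = 100.0 Mbps; 100.0 / 22.669 = 4.41 → 4 viewers.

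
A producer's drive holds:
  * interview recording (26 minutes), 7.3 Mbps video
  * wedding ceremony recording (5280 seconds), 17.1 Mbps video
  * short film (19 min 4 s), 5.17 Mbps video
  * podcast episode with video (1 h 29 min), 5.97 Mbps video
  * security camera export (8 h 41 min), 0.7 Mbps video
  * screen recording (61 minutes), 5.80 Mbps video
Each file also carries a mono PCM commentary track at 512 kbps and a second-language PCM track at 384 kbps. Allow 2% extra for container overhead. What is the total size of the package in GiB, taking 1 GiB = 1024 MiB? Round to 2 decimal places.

26.81 GiB

Audio total: 512 + 384 = 896 kbps = 0.896 Mbps.
interview recording: 8.196 Mbps × 1560 s × 1.02 = 13041.5 Mb
wedding ceremony recording: 17.996 Mbps × 5280 s × 1.02 = 96919.3 Mb
short film: 6.066 Mbps × 1144 s × 1.02 = 7078.3 Mb
podcast episode with video: 6.866 Mbps × 5340 s × 1.02 = 37397.7 Mb
security camera export: 1.596 Mbps × 31260 s × 1.02 = 50888.8 Mb
screen recording: 6.696 Mbps × 3660 s × 1.02 = 24997.5 Mb
Total: 230323.0 Mb = 28790.4 MB.
= 26.81 GiB.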